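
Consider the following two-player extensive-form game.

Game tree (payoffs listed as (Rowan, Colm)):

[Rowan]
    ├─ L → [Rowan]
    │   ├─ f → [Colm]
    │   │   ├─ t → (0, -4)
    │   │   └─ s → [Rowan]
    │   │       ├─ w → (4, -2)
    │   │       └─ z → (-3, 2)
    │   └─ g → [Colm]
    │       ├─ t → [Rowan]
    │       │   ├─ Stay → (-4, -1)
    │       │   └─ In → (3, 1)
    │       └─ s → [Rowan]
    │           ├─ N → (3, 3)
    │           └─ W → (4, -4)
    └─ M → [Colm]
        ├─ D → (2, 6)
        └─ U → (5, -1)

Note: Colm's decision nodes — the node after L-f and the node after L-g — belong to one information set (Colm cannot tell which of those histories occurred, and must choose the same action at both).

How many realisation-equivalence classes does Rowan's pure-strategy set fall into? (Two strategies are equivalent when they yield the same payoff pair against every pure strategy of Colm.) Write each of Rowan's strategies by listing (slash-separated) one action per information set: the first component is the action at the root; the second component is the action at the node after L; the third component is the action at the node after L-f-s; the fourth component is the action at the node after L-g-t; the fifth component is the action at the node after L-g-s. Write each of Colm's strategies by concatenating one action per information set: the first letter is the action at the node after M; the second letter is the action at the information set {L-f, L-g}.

7

Rowan has 32 pure strategies: L/f/w/Stay/N, L/f/w/Stay/W, L/f/w/In/N, L/f/w/In/W, L/f/z/Stay/N, L/f/z/Stay/W, L/f/z/In/N, L/f/z/In/W, L/g/w/Stay/N, L/g/w/Stay/W, L/g/w/In/N, L/g/w/In/W, L/g/z/Stay/N, L/g/z/Stay/W, L/g/z/In/N, L/g/z/In/W, M/f/w/Stay/N, M/f/w/Stay/W, M/f/w/In/N, M/f/w/In/W, M/f/z/Stay/N, M/f/z/Stay/W, M/f/z/In/N, M/f/z/In/W, M/g/w/Stay/N, M/g/w/Stay/W, M/g/w/In/N, M/g/w/In/W, M/g/z/Stay/N, M/g/z/Stay/W, M/g/z/In/N, M/g/z/In/W. Columns: Dt, Ds, Ut, Us.
{L/f/w/Stay/N, L/f/w/Stay/W, L/f/w/In/N, L/f/w/In/W} → row (0,-4) (4,-2) (0,-4) (4,-2)
{L/f/z/Stay/N, L/f/z/Stay/W, L/f/z/In/N, L/f/z/In/W} → row (0,-4) (-3,2) (0,-4) (-3,2)
{L/g/w/Stay/N, L/g/z/Stay/N} → row (-4,-1) (3,3) (-4,-1) (3,3)
{L/g/w/Stay/W, L/g/z/Stay/W} → row (-4,-1) (4,-4) (-4,-1) (4,-4)
{L/g/w/In/N, L/g/z/In/N} → row (3,1) (3,3) (3,1) (3,3)
{L/g/w/In/W, L/g/z/In/W} → row (3,1) (4,-4) (3,1) (4,-4)
{M/f/w/Stay/N, M/f/w/Stay/W, M/f/w/In/N, M/f/w/In/W, M/f/z/Stay/N, M/f/z/Stay/W, M/f/z/In/N, M/f/z/In/W, M/g/w/Stay/N, M/g/w/Stay/W, M/g/w/In/N, M/g/w/In/W, M/g/z/Stay/N, M/g/z/Stay/W, M/g/z/In/N, M/g/z/In/W} → row (2,6) (2,6) (5,-1) (5,-1)
That's 7 distinct rows out of 32 strategies.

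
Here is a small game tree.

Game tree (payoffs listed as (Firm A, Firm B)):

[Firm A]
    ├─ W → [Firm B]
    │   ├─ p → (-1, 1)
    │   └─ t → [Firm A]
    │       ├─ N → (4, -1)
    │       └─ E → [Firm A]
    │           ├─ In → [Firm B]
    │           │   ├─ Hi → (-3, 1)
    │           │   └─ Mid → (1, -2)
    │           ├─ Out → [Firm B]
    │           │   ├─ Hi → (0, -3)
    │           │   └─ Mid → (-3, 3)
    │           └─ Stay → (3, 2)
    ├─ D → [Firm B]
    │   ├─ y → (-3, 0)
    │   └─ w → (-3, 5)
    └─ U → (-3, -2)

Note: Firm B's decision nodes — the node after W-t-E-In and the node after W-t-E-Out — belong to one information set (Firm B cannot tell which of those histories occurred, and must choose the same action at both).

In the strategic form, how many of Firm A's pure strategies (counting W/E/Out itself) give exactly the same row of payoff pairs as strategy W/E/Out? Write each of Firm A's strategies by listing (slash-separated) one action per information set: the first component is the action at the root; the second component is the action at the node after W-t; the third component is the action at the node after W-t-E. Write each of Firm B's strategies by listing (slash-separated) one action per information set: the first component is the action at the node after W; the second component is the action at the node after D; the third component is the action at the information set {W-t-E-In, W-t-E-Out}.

Row for W/E/Out (columns p/y/Hi, p/y/Mid, p/w/Hi, p/w/Mid, t/y/Hi, t/y/Mid, t/w/Hi, t/w/Mid): (-1,1) (-1,1) (-1,1) (-1,1) (0,-3) (-3,3) (0,-3) (-3,3).
Every one of Firm A's information sets is on the play path for some reply by Firm B when Firm A follows W/E/Out.
Changing the action at any of them therefore changes at least one column, so only W/E/Out itself gives this row.

1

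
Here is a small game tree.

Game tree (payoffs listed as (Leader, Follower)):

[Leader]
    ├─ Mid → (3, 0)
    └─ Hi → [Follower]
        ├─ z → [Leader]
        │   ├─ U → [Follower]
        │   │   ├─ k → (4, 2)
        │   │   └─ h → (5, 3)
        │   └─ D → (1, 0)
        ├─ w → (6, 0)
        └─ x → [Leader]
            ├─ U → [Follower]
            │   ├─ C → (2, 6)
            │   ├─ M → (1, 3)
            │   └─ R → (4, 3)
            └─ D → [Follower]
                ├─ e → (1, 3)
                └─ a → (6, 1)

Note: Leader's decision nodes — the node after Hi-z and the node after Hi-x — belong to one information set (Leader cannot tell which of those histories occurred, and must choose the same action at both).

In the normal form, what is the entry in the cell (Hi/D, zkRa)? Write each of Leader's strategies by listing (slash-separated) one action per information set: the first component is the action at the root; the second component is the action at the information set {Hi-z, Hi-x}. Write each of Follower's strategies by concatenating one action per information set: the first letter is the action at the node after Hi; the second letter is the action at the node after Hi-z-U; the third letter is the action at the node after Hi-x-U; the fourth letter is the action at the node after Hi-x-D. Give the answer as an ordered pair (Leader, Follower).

Trace the play path from the root:
  Leader plays Hi
  Follower plays z at [Hi]
  Leader plays D at [Hi-z]
→ terminal payoff (1, 0).
(Follower's choice at the node after Hi-z-U is never reached on this path, so it doesn't affect the outcome.)

(1, 0)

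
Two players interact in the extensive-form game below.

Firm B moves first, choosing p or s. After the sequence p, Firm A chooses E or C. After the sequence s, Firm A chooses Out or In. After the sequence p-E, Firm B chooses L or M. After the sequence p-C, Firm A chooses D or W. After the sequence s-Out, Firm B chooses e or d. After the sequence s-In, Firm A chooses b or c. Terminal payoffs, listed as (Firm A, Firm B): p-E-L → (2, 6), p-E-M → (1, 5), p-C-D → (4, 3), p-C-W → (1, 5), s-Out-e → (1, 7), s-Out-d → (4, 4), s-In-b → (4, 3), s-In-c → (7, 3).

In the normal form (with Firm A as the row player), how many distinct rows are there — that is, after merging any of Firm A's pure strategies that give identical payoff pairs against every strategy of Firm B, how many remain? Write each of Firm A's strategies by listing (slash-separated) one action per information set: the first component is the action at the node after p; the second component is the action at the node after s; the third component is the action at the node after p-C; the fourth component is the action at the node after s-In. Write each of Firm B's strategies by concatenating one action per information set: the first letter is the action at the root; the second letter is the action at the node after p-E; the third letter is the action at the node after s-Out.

Firm A has 16 pure strategies: E/Out/D/b, E/Out/D/c, E/Out/W/b, E/Out/W/c, E/In/D/b, E/In/D/c, E/In/W/b, E/In/W/c, C/Out/D/b, C/Out/D/c, C/Out/W/b, C/Out/W/c, C/In/D/b, C/In/D/c, C/In/W/b, C/In/W/c. Columns: pLe, pLd, pMe, pMd, sLe, sLd, sMe, sMd.
{E/Out/D/b, E/Out/D/c, E/Out/W/b, E/Out/W/c} → row (2,6) (2,6) (1,5) (1,5) (1,7) (4,4) (1,7) (4,4)
{E/In/D/b, E/In/W/b} → row (2,6) (2,6) (1,5) (1,5) (4,3) (4,3) (4,3) (4,3)
{E/In/D/c, E/In/W/c} → row (2,6) (2,6) (1,5) (1,5) (7,3) (7,3) (7,3) (7,3)
{C/Out/D/b, C/Out/D/c} → row (4,3) (4,3) (4,3) (4,3) (1,7) (4,4) (1,7) (4,4)
{C/Out/W/b, C/Out/W/c} → row (1,5) (1,5) (1,5) (1,5) (1,7) (4,4) (1,7) (4,4)
{C/In/D/b} → row (4,3) (4,3) (4,3) (4,3) (4,3) (4,3) (4,3) (4,3)
{C/In/D/c} → row (4,3) (4,3) (4,3) (4,3) (7,3) (7,3) (7,3) (7,3)
{C/In/W/b} → row (1,5) (1,5) (1,5) (1,5) (4,3) (4,3) (4,3) (4,3)
{C/In/W/c} → row (1,5) (1,5) (1,5) (1,5) (7,3) (7,3) (7,3) (7,3)
That's 9 distinct rows out of 16 strategies.

9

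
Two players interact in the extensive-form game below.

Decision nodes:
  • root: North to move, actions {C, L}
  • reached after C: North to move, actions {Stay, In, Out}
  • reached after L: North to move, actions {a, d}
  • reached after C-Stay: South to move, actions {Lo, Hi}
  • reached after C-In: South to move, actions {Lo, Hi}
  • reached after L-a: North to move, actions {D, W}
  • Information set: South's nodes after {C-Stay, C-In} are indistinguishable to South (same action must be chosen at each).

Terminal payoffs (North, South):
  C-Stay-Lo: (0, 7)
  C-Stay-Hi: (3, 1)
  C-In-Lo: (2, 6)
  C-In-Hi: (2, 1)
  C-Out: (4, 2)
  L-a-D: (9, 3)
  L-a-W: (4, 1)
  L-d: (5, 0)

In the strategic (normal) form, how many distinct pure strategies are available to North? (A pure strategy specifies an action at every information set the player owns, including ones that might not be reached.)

North owns the root with actions {C, L} — two choices.
North owns the node after C with actions {Stay, In, Out} — three choices.
North owns the node after L with actions {a, d} — two choices.
North owns the node after L-a with actions {D, W} — two choices.
A pure strategy fixes one action at each information set independently, so the count is the product 2 × 3 × 2 × 2 = 24.
(For reference, South has 2 pure strategies, giving a 24×2 normal-form matrix.)

24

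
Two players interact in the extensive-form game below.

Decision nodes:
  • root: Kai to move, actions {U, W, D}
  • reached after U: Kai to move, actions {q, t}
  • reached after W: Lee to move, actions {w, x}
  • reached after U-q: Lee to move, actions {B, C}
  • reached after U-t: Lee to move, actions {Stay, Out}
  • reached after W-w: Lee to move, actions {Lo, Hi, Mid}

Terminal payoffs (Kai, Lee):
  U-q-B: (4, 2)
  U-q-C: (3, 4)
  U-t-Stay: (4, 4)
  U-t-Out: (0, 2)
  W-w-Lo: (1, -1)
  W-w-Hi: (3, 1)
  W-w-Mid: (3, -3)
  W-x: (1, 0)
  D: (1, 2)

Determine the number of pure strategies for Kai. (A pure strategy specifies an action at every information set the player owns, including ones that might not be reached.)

Kai owns the root with actions {U, W, D} — three choices.
Kai owns the node after U with actions {q, t} — two choices.
A pure strategy fixes one action at each information set independently, so the count is the product 3 × 2 = 6.

6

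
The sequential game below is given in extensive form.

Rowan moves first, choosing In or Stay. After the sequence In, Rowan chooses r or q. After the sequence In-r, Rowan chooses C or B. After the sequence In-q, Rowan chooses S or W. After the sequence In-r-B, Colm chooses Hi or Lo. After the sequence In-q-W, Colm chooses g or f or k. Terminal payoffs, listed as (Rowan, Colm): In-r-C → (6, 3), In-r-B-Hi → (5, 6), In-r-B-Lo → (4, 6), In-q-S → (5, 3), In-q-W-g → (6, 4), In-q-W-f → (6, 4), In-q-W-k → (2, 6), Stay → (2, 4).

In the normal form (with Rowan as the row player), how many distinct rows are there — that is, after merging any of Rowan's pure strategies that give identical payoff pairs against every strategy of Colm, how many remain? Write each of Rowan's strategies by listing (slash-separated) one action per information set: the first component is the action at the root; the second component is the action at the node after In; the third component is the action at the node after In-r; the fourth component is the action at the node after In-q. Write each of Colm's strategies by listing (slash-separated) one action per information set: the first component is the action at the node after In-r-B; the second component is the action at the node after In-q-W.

Rowan has 16 pure strategies: In/r/C/S, In/r/C/W, In/r/B/S, In/r/B/W, In/q/C/S, In/q/C/W, In/q/B/S, In/q/B/W, Stay/r/C/S, Stay/r/C/W, Stay/r/B/S, Stay/r/B/W, Stay/q/C/S, Stay/q/C/W, Stay/q/B/S, Stay/q/B/W. Columns: Hi/g, Hi/f, Hi/k, Lo/g, Lo/f, Lo/k.
{In/r/C/S, In/r/C/W} → row (6,3) (6,3) (6,3) (6,3) (6,3) (6,3)
{In/r/B/S, In/r/B/W} → row (5,6) (5,6) (5,6) (4,6) (4,6) (4,6)
{In/q/C/S, In/q/B/S} → row (5,3) (5,3) (5,3) (5,3) (5,3) (5,3)
{In/q/C/W, In/q/B/W} → row (6,4) (6,4) (2,6) (6,4) (6,4) (2,6)
{Stay/r/C/S, Stay/r/C/W, Stay/r/B/S, Stay/r/B/W, Stay/q/C/S, Stay/q/C/W, Stay/q/B/S, Stay/q/B/W} → row (2,4) (2,4) (2,4) (2,4) (2,4) (2,4)
That's 5 distinct rows out of 16 strategies.

5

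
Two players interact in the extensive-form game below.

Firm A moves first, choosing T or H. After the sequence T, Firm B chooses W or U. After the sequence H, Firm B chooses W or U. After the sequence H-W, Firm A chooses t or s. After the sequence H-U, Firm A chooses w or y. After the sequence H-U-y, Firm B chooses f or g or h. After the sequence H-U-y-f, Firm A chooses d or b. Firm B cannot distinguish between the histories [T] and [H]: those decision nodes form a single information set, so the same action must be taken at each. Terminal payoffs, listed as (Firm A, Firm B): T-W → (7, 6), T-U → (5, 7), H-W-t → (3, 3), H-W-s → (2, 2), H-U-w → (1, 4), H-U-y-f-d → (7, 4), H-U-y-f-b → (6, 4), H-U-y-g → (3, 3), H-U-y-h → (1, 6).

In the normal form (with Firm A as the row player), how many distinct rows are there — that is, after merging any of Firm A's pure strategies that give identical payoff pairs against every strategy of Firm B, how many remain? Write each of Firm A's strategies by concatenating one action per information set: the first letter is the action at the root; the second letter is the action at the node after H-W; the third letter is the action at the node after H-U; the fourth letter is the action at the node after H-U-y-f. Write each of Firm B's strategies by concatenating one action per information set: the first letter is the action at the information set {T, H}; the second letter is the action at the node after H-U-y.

7

Firm A has 16 pure strategies: Ttwd, Ttwb, Ttyd, Ttyb, Tswd, Tswb, Tsyd, Tsyb, Htwd, Htwb, Htyd, Htyb, Hswd, Hswb, Hsyd, Hsyb. Columns: Wf, Wg, Wh, Uf, Ug, Uh.
{Ttwd, Ttwb, Ttyd, Ttyb, Tswd, Tswb, Tsyd, Tsyb} → row (7,6) (7,6) (7,6) (5,7) (5,7) (5,7)
{Htwd, Htwb} → row (3,3) (3,3) (3,3) (1,4) (1,4) (1,4)
{Htyd} → row (3,3) (3,3) (3,3) (7,4) (3,3) (1,6)
{Htyb} → row (3,3) (3,3) (3,3) (6,4) (3,3) (1,6)
{Hswd, Hswb} → row (2,2) (2,2) (2,2) (1,4) (1,4) (1,4)
{Hsyd} → row (2,2) (2,2) (2,2) (7,4) (3,3) (1,6)
{Hsyb} → row (2,2) (2,2) (2,2) (6,4) (3,3) (1,6)
That's 7 distinct rows out of 16 strategies.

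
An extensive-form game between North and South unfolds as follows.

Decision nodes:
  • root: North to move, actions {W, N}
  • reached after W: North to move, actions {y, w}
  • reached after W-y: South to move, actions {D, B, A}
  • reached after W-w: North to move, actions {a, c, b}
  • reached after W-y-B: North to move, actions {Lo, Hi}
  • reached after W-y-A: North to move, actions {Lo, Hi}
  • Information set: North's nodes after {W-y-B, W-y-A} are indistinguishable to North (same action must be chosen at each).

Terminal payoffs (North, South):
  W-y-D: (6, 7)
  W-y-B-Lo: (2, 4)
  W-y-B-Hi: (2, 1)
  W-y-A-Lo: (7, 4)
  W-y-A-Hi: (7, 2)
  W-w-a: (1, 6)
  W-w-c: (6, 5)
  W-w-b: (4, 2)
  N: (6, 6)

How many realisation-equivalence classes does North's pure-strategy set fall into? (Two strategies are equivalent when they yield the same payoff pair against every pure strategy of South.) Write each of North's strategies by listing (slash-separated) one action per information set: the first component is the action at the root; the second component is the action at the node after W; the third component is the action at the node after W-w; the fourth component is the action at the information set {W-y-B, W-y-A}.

North has 24 pure strategies: W/y/a/Lo, W/y/a/Hi, W/y/c/Lo, W/y/c/Hi, W/y/b/Lo, W/y/b/Hi, W/w/a/Lo, W/w/a/Hi, W/w/c/Lo, W/w/c/Hi, W/w/b/Lo, W/w/b/Hi, N/y/a/Lo, N/y/a/Hi, N/y/c/Lo, N/y/c/Hi, N/y/b/Lo, N/y/b/Hi, N/w/a/Lo, N/w/a/Hi, N/w/c/Lo, N/w/c/Hi, N/w/b/Lo, N/w/b/Hi. Columns: D, B, A.
{W/y/a/Lo, W/y/c/Lo, W/y/b/Lo} → row (6,7) (2,4) (7,4)
{W/y/a/Hi, W/y/c/Hi, W/y/b/Hi} → row (6,7) (2,1) (7,2)
{W/w/a/Lo, W/w/a/Hi} → row (1,6) (1,6) (1,6)
{W/w/c/Lo, W/w/c/Hi} → row (6,5) (6,5) (6,5)
{W/w/b/Lo, W/w/b/Hi} → row (4,2) (4,2) (4,2)
{N/y/a/Lo, N/y/a/Hi, N/y/c/Lo, N/y/c/Hi, N/y/b/Lo, N/y/b/Hi, N/w/a/Lo, N/w/a/Hi, N/w/c/Lo, N/w/c/Hi, N/w/b/Lo, N/w/b/Hi} → row (6,6) (6,6) (6,6)
That's 6 distinct rows out of 24 strategies.

6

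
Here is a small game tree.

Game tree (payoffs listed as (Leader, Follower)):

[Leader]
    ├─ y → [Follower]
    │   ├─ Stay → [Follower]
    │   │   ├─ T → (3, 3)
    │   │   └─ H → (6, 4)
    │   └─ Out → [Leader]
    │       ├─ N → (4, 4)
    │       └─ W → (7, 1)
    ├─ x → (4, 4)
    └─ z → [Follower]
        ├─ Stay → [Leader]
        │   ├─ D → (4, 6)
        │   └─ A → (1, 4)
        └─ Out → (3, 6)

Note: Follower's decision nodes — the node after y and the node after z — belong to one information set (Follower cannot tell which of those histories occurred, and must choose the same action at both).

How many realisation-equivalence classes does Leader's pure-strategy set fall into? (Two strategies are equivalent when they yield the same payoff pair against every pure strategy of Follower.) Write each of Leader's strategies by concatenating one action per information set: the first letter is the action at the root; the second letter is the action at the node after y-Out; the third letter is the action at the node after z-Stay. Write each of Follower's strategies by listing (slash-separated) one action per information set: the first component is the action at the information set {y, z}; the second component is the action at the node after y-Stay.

Leader has 12 pure strategies: yND, yNA, yWD, yWA, xND, xNA, xWD, xWA, zND, zNA, zWD, zWA. Columns: Stay/T, Stay/H, Out/T, Out/H.
{yND, yNA} → row (3,3) (6,4) (4,4) (4,4)
{yWD, yWA} → row (3,3) (6,4) (7,1) (7,1)
{xND, xNA, xWD, xWA} → row (4,4) (4,4) (4,4) (4,4)
{zND, zWD} → row (4,6) (4,6) (3,6) (3,6)
{zNA, zWA} → row (1,4) (1,4) (3,6) (3,6)
That's 5 distinct rows out of 12 strategies.

5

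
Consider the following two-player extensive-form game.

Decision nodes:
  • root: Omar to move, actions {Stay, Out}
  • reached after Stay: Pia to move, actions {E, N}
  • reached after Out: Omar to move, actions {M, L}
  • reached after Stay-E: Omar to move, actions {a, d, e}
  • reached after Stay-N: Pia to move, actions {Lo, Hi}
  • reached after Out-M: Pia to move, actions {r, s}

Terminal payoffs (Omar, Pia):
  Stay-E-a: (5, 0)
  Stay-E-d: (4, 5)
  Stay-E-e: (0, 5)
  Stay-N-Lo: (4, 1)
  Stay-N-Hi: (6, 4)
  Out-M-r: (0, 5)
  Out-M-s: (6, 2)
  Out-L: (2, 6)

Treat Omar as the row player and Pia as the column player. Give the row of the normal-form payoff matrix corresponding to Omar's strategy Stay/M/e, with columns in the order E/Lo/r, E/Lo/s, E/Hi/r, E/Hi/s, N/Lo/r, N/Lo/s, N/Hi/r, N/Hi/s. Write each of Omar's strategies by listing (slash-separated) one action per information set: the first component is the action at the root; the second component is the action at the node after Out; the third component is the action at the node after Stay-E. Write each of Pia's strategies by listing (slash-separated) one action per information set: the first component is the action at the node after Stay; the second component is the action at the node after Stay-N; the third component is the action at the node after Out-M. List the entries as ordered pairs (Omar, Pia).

vs E/Lo/r: Omar plays Stay → Pia plays E at [Stay] → Omar plays e at [Stay-E] → (0, 5)
vs E/Lo/s: Omar plays Stay → Pia plays E at [Stay] → Omar plays e at [Stay-E] → (0, 5)
vs E/Hi/r: Omar plays Stay → Pia plays E at [Stay] → Omar plays e at [Stay-E] → (0, 5)
vs E/Hi/s: Omar plays Stay → Pia plays E at [Stay] → Omar plays e at [Stay-E] → (0, 5)
vs N/Lo/r: Omar plays Stay → Pia plays N at [Stay] → Pia plays Lo at [Stay-N] → (4, 1)
vs N/Lo/s: Omar plays Stay → Pia plays N at [Stay] → Pia plays Lo at [Stay-N] → (4, 1)
vs N/Hi/r: Omar plays Stay → Pia plays N at [Stay] → Pia plays Hi at [Stay-N] → (6, 4)
vs N/Hi/s: Omar plays Stay → Pia plays N at [Stay] → Pia plays Hi at [Stay-N] → (6, 4)

(0,5) (0,5) (0,5) (0,5) (4,1) (4,1) (6,4) (6,4)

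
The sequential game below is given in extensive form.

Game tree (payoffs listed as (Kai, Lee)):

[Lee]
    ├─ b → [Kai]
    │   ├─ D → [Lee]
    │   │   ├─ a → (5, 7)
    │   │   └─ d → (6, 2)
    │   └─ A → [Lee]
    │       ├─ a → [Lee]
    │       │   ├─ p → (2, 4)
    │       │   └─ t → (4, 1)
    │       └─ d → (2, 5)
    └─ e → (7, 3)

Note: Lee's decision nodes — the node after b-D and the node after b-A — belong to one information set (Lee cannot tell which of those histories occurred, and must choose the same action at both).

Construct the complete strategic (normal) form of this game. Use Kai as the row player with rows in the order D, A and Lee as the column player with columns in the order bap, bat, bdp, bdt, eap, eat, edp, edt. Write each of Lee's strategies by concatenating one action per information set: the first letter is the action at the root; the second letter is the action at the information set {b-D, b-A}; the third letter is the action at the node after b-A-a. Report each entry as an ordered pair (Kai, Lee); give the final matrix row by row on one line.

Row D: bap→(5,7), bat→(5,7), bdp→(6,2), bdt→(6,2), eap→(7,3), eat→(7,3), edp→(7,3), edt→(7,3)
Row A: bap→(2,4), bat→(4,1), bdp→(2,5), bdt→(2,5), eap→(7,3), eat→(7,3), edp→(7,3), edt→(7,3)

D: (5,7) (5,7) (6,2) (6,2) (7,3) (7,3) (7,3) (7,3) | A: (2,4) (4,1) (2,5) (2,5) (7,3) (7,3) (7,3) (7,3)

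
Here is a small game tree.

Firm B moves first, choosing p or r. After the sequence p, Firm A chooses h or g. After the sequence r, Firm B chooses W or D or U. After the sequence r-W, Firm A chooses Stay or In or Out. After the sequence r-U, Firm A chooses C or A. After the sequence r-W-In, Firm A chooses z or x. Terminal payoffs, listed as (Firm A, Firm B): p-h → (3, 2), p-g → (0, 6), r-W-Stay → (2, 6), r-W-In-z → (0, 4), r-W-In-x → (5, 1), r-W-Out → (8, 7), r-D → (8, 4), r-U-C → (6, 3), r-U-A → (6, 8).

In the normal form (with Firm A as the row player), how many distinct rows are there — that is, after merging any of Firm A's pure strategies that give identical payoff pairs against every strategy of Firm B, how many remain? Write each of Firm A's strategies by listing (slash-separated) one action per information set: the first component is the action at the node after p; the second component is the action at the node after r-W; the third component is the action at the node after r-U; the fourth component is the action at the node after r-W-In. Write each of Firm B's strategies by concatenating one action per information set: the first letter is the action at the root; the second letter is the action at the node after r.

16

Firm A has 24 pure strategies: h/Stay/C/z, h/Stay/C/x, h/Stay/A/z, h/Stay/A/x, h/In/C/z, h/In/C/x, h/In/A/z, h/In/A/x, h/Out/C/z, h/Out/C/x, h/Out/A/z, h/Out/A/x, g/Stay/C/z, g/Stay/C/x, g/Stay/A/z, g/Stay/A/x, g/In/C/z, g/In/C/x, g/In/A/z, g/In/A/x, g/Out/C/z, g/Out/C/x, g/Out/A/z, g/Out/A/x. Columns: pW, pD, pU, rW, rD, rU.
{h/Stay/C/z, h/Stay/C/x} → row (3,2) (3,2) (3,2) (2,6) (8,4) (6,3)
{h/Stay/A/z, h/Stay/A/x} → row (3,2) (3,2) (3,2) (2,6) (8,4) (6,8)
{h/In/C/z} → row (3,2) (3,2) (3,2) (0,4) (8,4) (6,3)
{h/In/C/x} → row (3,2) (3,2) (3,2) (5,1) (8,4) (6,3)
{h/In/A/z} → row (3,2) (3,2) (3,2) (0,4) (8,4) (6,8)
{h/In/A/x} → row (3,2) (3,2) (3,2) (5,1) (8,4) (6,8)
{h/Out/C/z, h/Out/C/x} → row (3,2) (3,2) (3,2) (8,7) (8,4) (6,3)
{h/Out/A/z, h/Out/A/x} → row (3,2) (3,2) (3,2) (8,7) (8,4) (6,8)
{g/Stay/C/z, g/Stay/C/x} → row (0,6) (0,6) (0,6) (2,6) (8,4) (6,3)
{g/Stay/A/z, g/Stay/A/x} → row (0,6) (0,6) (0,6) (2,6) (8,4) (6,8)
{g/In/C/z} → row (0,6) (0,6) (0,6) (0,4) (8,4) (6,3)
{g/In/C/x} → row (0,6) (0,6) (0,6) (5,1) (8,4) (6,3)
{g/In/A/z} → row (0,6) (0,6) (0,6) (0,4) (8,4) (6,8)
{g/In/A/x} → row (0,6) (0,6) (0,6) (5,1) (8,4) (6,8)
{g/Out/C/z, g/Out/C/x} → row (0,6) (0,6) (0,6) (8,7) (8,4) (6,3)
{g/Out/A/z, g/Out/A/x} → row (0,6) (0,6) (0,6) (8,7) (8,4) (6,8)
That's 16 distinct rows out of 24 strategies.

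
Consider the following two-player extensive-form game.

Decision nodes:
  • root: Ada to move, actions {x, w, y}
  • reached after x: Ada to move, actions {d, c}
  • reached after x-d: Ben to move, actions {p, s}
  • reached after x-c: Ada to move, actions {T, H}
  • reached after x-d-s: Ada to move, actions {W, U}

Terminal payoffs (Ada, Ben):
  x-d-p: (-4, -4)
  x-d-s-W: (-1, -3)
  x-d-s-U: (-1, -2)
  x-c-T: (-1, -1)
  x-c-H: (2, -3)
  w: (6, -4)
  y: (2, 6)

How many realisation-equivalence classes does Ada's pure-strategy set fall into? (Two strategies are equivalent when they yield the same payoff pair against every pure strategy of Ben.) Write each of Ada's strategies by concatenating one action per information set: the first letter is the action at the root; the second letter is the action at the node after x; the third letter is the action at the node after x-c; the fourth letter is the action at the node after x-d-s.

Ada has 24 pure strategies: xdTW, xdTU, xdHW, xdHU, xcTW, xcTU, xcHW, xcHU, wdTW, wdTU, wdHW, wdHU, wcTW, wcTU, wcHW, wcHU, ydTW, ydTU, ydHW, ydHU, ycTW, ycTU, ycHW, ycHU. Columns: p, s.
{xdTW, xdHW} → row (-4,-4) (-1,-3)
{xdTU, xdHU} → row (-4,-4) (-1,-2)
{xcTW, xcTU} → row (-1,-1) (-1,-1)
{xcHW, xcHU} → row (2,-3) (2,-3)
{wdTW, wdTU, wdHW, wdHU, wcTW, wcTU, wcHW, wcHU} → row (6,-4) (6,-4)
{ydTW, ydTU, ydHW, ydHU, ycTW, ycTU, ycHW, ycHU} → row (2,6) (2,6)
That's 6 distinct rows out of 24 strategies.

6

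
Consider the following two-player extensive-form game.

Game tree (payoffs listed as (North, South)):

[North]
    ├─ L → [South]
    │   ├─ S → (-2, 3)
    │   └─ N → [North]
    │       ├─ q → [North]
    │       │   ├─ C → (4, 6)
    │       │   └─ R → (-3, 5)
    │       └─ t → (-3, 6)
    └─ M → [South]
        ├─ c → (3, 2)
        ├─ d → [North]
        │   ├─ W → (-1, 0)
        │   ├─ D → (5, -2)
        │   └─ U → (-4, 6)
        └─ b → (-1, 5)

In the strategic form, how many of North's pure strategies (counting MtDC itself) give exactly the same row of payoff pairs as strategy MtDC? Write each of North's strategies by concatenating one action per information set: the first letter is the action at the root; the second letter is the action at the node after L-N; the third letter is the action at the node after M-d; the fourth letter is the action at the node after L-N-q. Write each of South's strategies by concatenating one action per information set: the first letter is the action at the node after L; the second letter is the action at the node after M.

Row for MtDC (columns Sc, Sd, Sb, Nc, Nd, Nb): (3,2) (5,-2) (-1,5) (3,2) (5,-2) (-1,5).
Under MtDC, North's choice at the node after L-N and at the node after L-N-q can never be reached regardless of what South does, so varying those choices leaves every outcome unchanged.
Holding the reachable choices fixed and varying the unreachable ones freely already gives 2 × 2 = 4 equivalent strategies.
No other strategy reproduces this row, so those 4 are the full class: MqDC, MqDR, MtDC, MtDR.

4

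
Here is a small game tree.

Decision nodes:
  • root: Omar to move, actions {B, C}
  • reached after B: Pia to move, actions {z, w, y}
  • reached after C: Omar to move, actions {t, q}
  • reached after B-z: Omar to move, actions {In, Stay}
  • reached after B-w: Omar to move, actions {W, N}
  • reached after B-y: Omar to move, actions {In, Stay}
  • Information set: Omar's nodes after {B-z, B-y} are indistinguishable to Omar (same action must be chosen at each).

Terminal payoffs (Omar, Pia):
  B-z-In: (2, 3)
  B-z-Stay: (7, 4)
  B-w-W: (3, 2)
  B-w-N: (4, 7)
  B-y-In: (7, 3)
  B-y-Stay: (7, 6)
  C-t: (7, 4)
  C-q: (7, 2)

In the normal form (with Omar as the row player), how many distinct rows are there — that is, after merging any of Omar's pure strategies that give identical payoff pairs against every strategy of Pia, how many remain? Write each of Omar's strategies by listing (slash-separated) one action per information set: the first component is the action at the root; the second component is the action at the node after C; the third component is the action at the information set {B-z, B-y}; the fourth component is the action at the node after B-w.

6

Omar has 16 pure strategies: B/t/In/W, B/t/In/N, B/t/Stay/W, B/t/Stay/N, B/q/In/W, B/q/In/N, B/q/Stay/W, B/q/Stay/N, C/t/In/W, C/t/In/N, C/t/Stay/W, C/t/Stay/N, C/q/In/W, C/q/In/N, C/q/Stay/W, C/q/Stay/N. Columns: z, w, y.
{B/t/In/W, B/q/In/W} → row (2,3) (3,2) (7,3)
{B/t/In/N, B/q/In/N} → row (2,3) (4,7) (7,3)
{B/t/Stay/W, B/q/Stay/W} → row (7,4) (3,2) (7,6)
{B/t/Stay/N, B/q/Stay/N} → row (7,4) (4,7) (7,6)
{C/t/In/W, C/t/In/N, C/t/Stay/W, C/t/Stay/N} → row (7,4) (7,4) (7,4)
{C/q/In/W, C/q/In/N, C/q/Stay/W, C/q/Stay/N} → row (7,2) (7,2) (7,2)
That's 6 distinct rows out of 16 strategies.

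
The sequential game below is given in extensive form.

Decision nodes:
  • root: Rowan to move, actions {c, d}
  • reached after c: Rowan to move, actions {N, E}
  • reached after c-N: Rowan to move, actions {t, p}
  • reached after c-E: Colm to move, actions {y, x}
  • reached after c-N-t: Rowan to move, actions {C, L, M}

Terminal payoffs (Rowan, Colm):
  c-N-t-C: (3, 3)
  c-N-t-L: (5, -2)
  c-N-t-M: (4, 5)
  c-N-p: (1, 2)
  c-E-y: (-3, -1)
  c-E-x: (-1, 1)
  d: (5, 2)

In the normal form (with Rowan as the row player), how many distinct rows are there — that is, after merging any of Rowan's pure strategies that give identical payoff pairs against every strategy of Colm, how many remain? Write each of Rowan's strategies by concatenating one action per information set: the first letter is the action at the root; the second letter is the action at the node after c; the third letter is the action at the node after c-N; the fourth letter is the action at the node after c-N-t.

Rowan has 24 pure strategies: cNtC, cNtL, cNtM, cNpC, cNpL, cNpM, cEtC, cEtL, cEtM, cEpC, cEpL, cEpM, dNtC, dNtL, dNtM, dNpC, dNpL, dNpM, dEtC, dEtL, dEtM, dEpC, dEpL, dEpM. Columns: y, x.
{cNtC} → row (3,3) (3,3)
{cNtL} → row (5,-2) (5,-2)
{cNtM} → row (4,5) (4,5)
{cNpC, cNpL, cNpM} → row (1,2) (1,2)
{cEtC, cEtL, cEtM, cEpC, cEpL, cEpM} → row (-3,-1) (-1,1)
{dNtC, dNtL, dNtM, dNpC, dNpL, dNpM, dEtC, dEtL, dEtM, dEpC, dEpL, dEpM} → row (5,2) (5,2)
That's 6 distinct rows out of 24 strategies.

6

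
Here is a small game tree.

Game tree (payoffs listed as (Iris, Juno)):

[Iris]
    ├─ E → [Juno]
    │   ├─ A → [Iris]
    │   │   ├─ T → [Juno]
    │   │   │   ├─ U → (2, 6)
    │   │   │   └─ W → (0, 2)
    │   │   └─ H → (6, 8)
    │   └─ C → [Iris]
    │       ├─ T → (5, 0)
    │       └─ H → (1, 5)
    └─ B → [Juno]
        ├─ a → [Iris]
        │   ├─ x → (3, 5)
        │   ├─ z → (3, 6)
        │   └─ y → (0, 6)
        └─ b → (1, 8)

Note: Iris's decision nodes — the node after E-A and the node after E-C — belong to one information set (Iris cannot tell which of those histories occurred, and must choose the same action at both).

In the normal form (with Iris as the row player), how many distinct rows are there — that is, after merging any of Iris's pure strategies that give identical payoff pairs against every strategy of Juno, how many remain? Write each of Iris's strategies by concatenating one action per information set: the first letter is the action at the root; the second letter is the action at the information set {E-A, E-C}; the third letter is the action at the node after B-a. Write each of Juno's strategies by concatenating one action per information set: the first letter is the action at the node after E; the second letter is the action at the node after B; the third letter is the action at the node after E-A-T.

5

Iris has 12 pure strategies: ETx, ETz, ETy, EHx, EHz, EHy, BTx, BTz, BTy, BHx, BHz, BHy. Columns: AaU, AaW, AbU, AbW, CaU, CaW, CbU, CbW.
{ETx, ETz, ETy} → row (2,6) (0,2) (2,6) (0,2) (5,0) (5,0) (5,0) (5,0)
{EHx, EHz, EHy} → row (6,8) (6,8) (6,8) (6,8) (1,5) (1,5) (1,5) (1,5)
{BTx, BHx} → row (3,5) (3,5) (1,8) (1,8) (3,5) (3,5) (1,8) (1,8)
{BTz, BHz} → row (3,6) (3,6) (1,8) (1,8) (3,6) (3,6) (1,8) (1,8)
{BTy, BHy} → row (0,6) (0,6) (1,8) (1,8) (0,6) (0,6) (1,8) (1,8)
That's 5 distinct rows out of 12 strategies.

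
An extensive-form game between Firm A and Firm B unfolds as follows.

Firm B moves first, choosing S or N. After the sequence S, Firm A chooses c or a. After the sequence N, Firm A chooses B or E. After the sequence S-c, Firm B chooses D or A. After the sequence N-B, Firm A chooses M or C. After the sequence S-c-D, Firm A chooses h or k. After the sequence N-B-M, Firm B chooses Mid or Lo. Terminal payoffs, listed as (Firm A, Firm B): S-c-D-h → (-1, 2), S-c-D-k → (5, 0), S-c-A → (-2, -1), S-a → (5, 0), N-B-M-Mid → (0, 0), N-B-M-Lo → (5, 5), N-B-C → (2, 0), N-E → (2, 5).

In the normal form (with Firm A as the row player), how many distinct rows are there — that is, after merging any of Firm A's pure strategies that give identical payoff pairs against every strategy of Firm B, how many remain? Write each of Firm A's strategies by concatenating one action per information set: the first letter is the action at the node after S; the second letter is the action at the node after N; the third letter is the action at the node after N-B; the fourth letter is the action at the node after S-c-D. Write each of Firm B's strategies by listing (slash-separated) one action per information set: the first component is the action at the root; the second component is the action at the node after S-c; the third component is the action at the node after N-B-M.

Firm A has 16 pure strategies: cBMh, cBMk, cBCh, cBCk, cEMh, cEMk, cECh, cECk, aBMh, aBMk, aBCh, aBCk, aEMh, aEMk, aECh, aECk. Columns: S/D/Mid, S/D/Lo, S/A/Mid, S/A/Lo, N/D/Mid, N/D/Lo, N/A/Mid, N/A/Lo.
{cBMh} → row (-1,2) (-1,2) (-2,-1) (-2,-1) (0,0) (5,5) (0,0) (5,5)
{cBMk} → row (5,0) (5,0) (-2,-1) (-2,-1) (0,0) (5,5) (0,0) (5,5)
{cBCh} → row (-1,2) (-1,2) (-2,-1) (-2,-1) (2,0) (2,0) (2,0) (2,0)
{cBCk} → row (5,0) (5,0) (-2,-1) (-2,-1) (2,0) (2,0) (2,0) (2,0)
{cEMh, cECh} → row (-1,2) (-1,2) (-2,-1) (-2,-1) (2,5) (2,5) (2,5) (2,5)
{cEMk, cECk} → row (5,0) (5,0) (-2,-1) (-2,-1) (2,5) (2,5) (2,5) (2,5)
{aBMh, aBMk} → row (5,0) (5,0) (5,0) (5,0) (0,0) (5,5) (0,0) (5,5)
{aBCh, aBCk} → row (5,0) (5,0) (5,0) (5,0) (2,0) (2,0) (2,0) (2,0)
{aEMh, aEMk, aECh, aECk} → row (5,0) (5,0) (5,0) (5,0) (2,5) (2,5) (2,5) (2,5)
That's 9 distinct rows out of 16 strategies.

9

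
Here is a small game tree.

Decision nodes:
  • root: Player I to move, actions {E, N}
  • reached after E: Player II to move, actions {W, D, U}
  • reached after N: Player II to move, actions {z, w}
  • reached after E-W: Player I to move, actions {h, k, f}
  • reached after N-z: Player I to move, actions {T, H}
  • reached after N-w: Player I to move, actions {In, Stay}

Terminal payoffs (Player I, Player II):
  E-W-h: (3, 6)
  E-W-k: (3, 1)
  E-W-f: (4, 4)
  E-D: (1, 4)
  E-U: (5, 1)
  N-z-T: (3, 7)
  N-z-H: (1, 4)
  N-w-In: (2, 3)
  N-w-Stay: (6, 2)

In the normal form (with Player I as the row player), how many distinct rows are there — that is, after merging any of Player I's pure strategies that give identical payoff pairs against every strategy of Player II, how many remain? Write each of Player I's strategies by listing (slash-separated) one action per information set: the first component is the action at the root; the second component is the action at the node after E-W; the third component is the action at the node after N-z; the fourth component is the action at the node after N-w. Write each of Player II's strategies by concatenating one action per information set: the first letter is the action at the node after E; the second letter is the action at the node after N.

Player I has 24 pure strategies: E/h/T/In, E/h/T/Stay, E/h/H/In, E/h/H/Stay, E/k/T/In, E/k/T/Stay, E/k/H/In, E/k/H/Stay, E/f/T/In, E/f/T/Stay, E/f/H/In, E/f/H/Stay, N/h/T/In, N/h/T/Stay, N/h/H/In, N/h/H/Stay, N/k/T/In, N/k/T/Stay, N/k/H/In, N/k/H/Stay, N/f/T/In, N/f/T/Stay, N/f/H/In, N/f/H/Stay. Columns: Wz, Ww, Dz, Dw, Uz, Uw.
{E/h/T/In, E/h/T/Stay, E/h/H/In, E/h/H/Stay} → row (3,6) (3,6) (1,4) (1,4) (5,1) (5,1)
{E/k/T/In, E/k/T/Stay, E/k/H/In, E/k/H/Stay} → row (3,1) (3,1) (1,4) (1,4) (5,1) (5,1)
{E/f/T/In, E/f/T/Stay, E/f/H/In, E/f/H/Stay} → row (4,4) (4,4) (1,4) (1,4) (5,1) (5,1)
{N/h/T/In, N/k/T/In, N/f/T/In} → row (3,7) (2,3) (3,7) (2,3) (3,7) (2,3)
{N/h/T/Stay, N/k/T/Stay, N/f/T/Stay} → row (3,7) (6,2) (3,7) (6,2) (3,7) (6,2)
{N/h/H/In, N/k/H/In, N/f/H/In} → row (1,4) (2,3) (1,4) (2,3) (1,4) (2,3)
{N/h/H/Stay, N/k/H/Stay, N/f/H/Stay} → row (1,4) (6,2) (1,4) (6,2) (1,4) (6,2)
That's 7 distinct rows out of 24 strategies.

7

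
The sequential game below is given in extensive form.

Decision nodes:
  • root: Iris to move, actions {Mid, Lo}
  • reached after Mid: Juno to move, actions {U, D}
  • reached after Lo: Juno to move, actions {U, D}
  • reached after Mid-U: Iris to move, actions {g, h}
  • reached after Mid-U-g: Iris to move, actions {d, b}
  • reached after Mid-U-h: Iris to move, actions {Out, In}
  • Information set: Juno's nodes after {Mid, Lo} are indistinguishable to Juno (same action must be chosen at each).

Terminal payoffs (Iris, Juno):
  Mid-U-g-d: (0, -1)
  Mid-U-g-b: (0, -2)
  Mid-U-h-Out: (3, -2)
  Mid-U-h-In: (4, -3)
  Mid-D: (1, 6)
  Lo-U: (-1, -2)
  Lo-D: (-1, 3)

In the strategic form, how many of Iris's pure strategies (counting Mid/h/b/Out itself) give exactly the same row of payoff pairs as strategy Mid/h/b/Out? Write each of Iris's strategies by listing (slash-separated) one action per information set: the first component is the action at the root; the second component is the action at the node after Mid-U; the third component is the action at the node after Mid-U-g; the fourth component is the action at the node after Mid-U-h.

2

Row for Mid/h/b/Out (columns U, D): (3,-2) (1,6).
Under Mid/h/b/Out, Iris's choice at the node after Mid-U-g can never be reached regardless of what Juno does, so varying those choices leaves every outcome unchanged.
Holding the reachable choices fixed and varying the unreachable one freely already gives 2 equivalent strategies.
No other strategy reproduces this row, so those 2 are the full class: Mid/h/d/Out, Mid/h/b/Out.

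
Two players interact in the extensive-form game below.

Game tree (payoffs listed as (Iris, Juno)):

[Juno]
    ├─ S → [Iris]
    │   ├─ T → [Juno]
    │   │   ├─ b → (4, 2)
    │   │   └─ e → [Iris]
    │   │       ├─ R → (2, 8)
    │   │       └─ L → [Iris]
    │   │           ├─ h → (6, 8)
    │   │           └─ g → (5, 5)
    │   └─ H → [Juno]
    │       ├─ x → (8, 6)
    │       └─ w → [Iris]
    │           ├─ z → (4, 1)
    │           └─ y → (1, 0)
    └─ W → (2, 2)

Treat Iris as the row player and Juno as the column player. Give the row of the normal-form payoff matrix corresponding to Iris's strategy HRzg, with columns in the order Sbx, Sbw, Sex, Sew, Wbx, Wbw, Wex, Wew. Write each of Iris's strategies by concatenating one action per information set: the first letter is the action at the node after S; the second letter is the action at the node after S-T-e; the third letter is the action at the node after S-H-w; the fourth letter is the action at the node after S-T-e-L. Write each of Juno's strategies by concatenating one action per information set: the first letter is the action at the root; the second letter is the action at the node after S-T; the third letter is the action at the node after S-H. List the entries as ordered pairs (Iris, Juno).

(8,6) (4,1) (8,6) (4,1) (2,2) (2,2) (2,2) (2,2)

vs Sbx: Juno plays S → Iris plays H at [S] → Juno plays x at [S-H] → (8, 6)
vs Sbw: Juno plays S → Iris plays H at [S] → Juno plays w at [S-H] → Iris plays z at [S-H-w] → (4, 1)
vs Sex: Juno plays S → Iris plays H at [S] → Juno plays x at [S-H] → (8, 6)
vs Sew: Juno plays S → Iris plays H at [S] → Juno plays w at [S-H] → Iris plays z at [S-H-w] → (4, 1)
vs Wbx: Juno plays W → (2, 2)
vs Wbw: Juno plays W → (2, 2)
vs Wex: Juno plays W → (2, 2)
vs Wew: Juno plays W → (2, 2)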